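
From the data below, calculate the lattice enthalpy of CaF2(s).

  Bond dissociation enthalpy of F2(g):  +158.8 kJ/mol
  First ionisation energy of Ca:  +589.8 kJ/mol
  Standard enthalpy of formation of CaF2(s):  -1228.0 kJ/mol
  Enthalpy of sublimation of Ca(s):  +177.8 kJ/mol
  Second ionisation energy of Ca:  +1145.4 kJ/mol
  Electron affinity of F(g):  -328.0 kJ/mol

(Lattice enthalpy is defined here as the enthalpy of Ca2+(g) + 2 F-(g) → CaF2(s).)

ΔHf° = 1·ΔHsub + 1·(ΣIE) + 1·D(F2) + 2·EA + U
-1228.0 = 1·(+177.8) + 1·(+1735.2) + 1·(+158.8) + 2·(-328.0) + U
U = -1228.0 − (+1415.8) = -2643.8 kJ/mol

U = -2643.8 kJ/mol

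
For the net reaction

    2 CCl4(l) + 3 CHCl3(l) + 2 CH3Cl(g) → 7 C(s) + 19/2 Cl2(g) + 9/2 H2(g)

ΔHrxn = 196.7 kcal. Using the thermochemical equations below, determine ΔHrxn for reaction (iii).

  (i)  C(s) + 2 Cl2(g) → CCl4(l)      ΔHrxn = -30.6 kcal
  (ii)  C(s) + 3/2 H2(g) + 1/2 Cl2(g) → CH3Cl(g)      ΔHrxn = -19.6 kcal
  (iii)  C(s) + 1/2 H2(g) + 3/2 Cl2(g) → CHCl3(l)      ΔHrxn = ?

(i) reversed and × 2 (reverse to put CCl4(l) on the reactant side; ×2 to match 2 CCl4(l) in the target): (-2)·(-30.6) = +61.2 kcal
(ii) reversed and × 2 (CH3Cl(g) must end up as a reactant; ×2 to match 2 CH3Cl(g) in the target): (-2)·(-19.6) = +39.2 kcal
(iii) reversed and × 3 (CHCl3(l) must end up as a reactant; scale by 3 for the 3 CHCl3(l)): contributes −3·x
+196.7 = (+61.2) + (+39.2) − 3·x
x = (+196.7 − (+100.4)) / (-3) = -32.1 kcal

ΔHrxn = -32.1 kcal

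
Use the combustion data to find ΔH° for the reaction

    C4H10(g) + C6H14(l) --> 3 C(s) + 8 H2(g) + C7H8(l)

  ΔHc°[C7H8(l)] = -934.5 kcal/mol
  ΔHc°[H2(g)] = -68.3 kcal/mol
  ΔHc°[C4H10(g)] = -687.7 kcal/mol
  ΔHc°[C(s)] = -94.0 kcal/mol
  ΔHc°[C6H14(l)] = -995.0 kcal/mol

With combustion enthalpies, reactants minus products:
= [1·(-687.7) + 1·(-995.0)] − [3·(-94.0) + 8·(-68.3) + 1·(-934.5)]
= 80.2 kcal/mol

ΔH° = 80.2 kcal/mol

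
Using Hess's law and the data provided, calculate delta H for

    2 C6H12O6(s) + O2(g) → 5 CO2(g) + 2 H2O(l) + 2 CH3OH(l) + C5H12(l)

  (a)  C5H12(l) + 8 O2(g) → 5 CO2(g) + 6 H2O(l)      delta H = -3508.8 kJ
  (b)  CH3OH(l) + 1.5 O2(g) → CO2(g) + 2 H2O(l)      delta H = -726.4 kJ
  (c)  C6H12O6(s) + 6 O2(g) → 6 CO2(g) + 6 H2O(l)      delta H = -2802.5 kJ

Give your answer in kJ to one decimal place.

delta H = -643.4 kJ

(a) reversed (reverse to put C5H12(l) on the product side): +3508.8 kJ
(b) reversed and × 2 (CH3OH(l) must end up as a product; ×2 to match 2 CH3OH(l) in the target): (-2)·(-726.4) = +1452.8 kJ
(c) × 2 (scale by 2 for the 2 C6H12O6(s)): (2)·(-2802.5) = -5605.0 kJ
delta H = (+3508.8) + (+1452.8) + (-5605.0) = -643.4 kJ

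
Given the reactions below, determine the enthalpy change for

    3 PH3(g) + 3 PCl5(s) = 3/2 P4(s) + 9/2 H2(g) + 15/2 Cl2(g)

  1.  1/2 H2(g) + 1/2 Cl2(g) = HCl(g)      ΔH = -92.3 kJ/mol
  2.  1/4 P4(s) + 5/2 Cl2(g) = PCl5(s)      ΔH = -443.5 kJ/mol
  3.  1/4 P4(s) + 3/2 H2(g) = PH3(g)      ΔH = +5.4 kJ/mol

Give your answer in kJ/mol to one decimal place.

ΔH = 1314.3 kJ/mol

eq. 1: not needed (HCl(g) appears nowhere else).
eq. 2 reversed and × 3 (reverse to put PCl5(s) on the reactant side; scale by 3 for the 3 PCl5(s)): (-3)·(-443.5) = +1330.5 kJ/mol
eq. 3 reversed and × 3 (reverse to put PH3(g) on the reactant side; ×3 to match 3 PH3(g) in the target): (-3)·(+5.4) = -16.2 kJ/mol
Summing the manipulated equations, ΔH = (+1330.5) + (-16.2) = 1314.3 kJ/mol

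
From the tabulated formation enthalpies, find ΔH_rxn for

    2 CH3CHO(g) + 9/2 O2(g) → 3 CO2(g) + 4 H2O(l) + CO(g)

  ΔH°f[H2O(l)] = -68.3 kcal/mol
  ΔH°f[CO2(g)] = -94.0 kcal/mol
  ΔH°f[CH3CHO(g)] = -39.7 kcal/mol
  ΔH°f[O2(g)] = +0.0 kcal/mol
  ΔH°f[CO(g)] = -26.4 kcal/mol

ΔH_rxn = -502.2 kcal/mol

Products: 3·(-94.0) + 4·(-68.3) + 1·(-26.4) = -581.6
Reactants: 2·(-39.7) + 9/2·(+0.0) = -79.4
ΔH_rxn = (-581.6) − (-79.4) = -502.2 kcal/mol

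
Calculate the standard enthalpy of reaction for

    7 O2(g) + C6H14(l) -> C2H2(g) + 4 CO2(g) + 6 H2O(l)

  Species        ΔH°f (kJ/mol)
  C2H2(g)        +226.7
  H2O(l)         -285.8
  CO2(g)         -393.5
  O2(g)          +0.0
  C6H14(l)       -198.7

Products: 1·(+226.7) + 4·(-393.5) + 6·(-285.8) = -3062.1
Reactants: 7·(+0.0) + 1·(-198.7) = -198.7
ΔH°rxn = (-3062.1) − (-198.7) = -2863.4 kJ/mol

ΔH°rxn = -2863.4 kJ/mol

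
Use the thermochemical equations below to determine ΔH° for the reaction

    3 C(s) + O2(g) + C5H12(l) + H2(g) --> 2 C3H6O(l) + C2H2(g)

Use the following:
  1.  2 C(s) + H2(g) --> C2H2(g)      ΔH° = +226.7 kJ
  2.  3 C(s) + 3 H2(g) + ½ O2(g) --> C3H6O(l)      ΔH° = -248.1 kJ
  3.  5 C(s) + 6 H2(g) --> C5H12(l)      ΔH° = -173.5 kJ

eq. 1 as written (C2H2(g) already on the product side): +226.7 kJ
eq. 2 × 2 (×2 to match 2 C3H6O(l) in the target): (2)·(-248.1) = -496.2 kJ
eq. 3 reversed (C5H12(l) must end up as a reactant): +173.5 kJ
By Hess's law, ΔH° = (1)·(+226.7) + (2)·(-248.1) + (-1)·(-173.5) = -96.0 kJ

ΔH° = -96.0 kJ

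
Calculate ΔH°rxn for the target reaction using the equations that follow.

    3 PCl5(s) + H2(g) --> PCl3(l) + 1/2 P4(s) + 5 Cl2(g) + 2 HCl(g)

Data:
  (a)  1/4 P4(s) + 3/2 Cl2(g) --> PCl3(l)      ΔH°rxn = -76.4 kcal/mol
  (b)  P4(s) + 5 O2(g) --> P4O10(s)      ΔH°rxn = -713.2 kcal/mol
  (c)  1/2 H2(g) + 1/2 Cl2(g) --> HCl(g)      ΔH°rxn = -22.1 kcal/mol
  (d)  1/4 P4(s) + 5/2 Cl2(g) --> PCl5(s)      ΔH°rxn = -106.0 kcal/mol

ΔH°rxn = 197.4 kcal/mol

(a) as written: -76.4 kcal/mol
(b): not needed.
(c) × 2: (2)·(-22.1) = -44.2 kcal/mol
(d) reversed and × 3: (-3)·(-106.0) = +318.0 kcal/mol
ΔH°rxn = (-76.4) + (-44.2) + (+318.0) = 197.4 kcal/mol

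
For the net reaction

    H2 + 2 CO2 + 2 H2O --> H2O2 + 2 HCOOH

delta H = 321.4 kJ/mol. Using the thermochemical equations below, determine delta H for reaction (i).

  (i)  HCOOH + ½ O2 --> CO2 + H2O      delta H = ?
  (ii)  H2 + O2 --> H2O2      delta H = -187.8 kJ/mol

(i) reversed and × 2: contributes −2·x
(ii) as written: -187.8 kJ/mol
+321.4 = (-187.8) − 2·x
x = (+321.4 − (-187.8)) / (-2) = -254.6 kJ/mol

delta H = -254.6 kJ/mol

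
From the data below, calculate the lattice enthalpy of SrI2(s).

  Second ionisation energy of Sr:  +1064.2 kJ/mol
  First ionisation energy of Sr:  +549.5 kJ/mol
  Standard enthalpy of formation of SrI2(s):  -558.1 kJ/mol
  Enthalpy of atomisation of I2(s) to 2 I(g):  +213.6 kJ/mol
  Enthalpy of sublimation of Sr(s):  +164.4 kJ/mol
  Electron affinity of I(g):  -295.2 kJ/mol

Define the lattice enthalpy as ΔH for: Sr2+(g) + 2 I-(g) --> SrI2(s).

U = -1959.4 kJ/mol

ΔHf° = 1·ΔHsub + 1·(ΣIE) + 1·D(I2) + 2·EA + U
-558.1 = 1·(+164.4) + 1·(+1613.7) + 1·(+213.6) + 2·(-295.2) + U
U = -558.1 − (+1401.3) = -1959.4 kJ/mol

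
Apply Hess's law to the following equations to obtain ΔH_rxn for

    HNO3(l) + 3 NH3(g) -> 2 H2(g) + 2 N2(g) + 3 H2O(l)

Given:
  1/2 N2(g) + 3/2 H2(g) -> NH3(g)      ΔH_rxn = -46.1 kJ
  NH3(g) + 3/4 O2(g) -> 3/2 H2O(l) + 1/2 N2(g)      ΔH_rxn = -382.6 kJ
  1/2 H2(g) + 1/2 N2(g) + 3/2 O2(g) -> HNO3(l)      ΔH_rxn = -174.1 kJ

ΔH_rxn = -545.0 kJ

equation 1 reversed: +46.1 kJ
equation 2 × 2 (scale by 2 for the 3 H2O(l)): (2)·(-382.6) = -765.2 kJ
equation 3 reversed (reverse to put HNO3(l) on the reactant side): +174.1 kJ
ΔH_rxn = (-1)·(-46.1) + (2)·(-382.6) + (-1)·(-174.1) = -545.0 kJ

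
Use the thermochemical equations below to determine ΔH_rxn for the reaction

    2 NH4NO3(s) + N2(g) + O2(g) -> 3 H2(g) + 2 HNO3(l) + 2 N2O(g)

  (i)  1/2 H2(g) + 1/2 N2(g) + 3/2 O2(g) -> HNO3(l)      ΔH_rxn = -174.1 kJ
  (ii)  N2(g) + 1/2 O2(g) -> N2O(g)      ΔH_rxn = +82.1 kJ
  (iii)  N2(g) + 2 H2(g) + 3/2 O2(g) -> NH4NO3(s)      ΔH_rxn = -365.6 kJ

(i) × 2 (scale by 2 for the 2 HNO3(l)): (2)·(-174.1) = -348.2 kJ
(ii) × 2 (scale by 2 for the 2 N2O(g)): (2)·(+82.1) = +164.2 kJ
(iii) reversed and × 2 (NH4NO3(s) must end up as a reactant; scale by 2 for the 2 NH4NO3(s)): (-2)·(-365.6) = +731.2 kJ
Summing the manipulated equations, ΔH_rxn = (2)·(-174.1) + (2)·(+82.1) + (-2)·(-365.6) = 547.2 kJ

ΔH_rxn = 547.2 kJ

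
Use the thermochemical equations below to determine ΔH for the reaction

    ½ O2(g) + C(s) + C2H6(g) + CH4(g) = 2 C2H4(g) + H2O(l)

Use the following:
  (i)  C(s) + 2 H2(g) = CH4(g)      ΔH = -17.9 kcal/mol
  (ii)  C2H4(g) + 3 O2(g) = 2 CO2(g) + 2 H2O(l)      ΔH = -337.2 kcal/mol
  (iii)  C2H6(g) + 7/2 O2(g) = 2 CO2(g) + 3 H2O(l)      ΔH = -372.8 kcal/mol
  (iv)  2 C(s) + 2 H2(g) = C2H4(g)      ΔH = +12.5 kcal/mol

ΔH = -5.2 kcal/mol

(i) reversed (CH4(g) must end up as a reactant): +17.9 kcal/mol
(ii) reversed: +337.2 kcal/mol
(iii) as written (C2H6(g) already on the reactant side): -372.8 kcal/mol
(iv) as written: +12.5 kcal/mol
ΔH = (+17.9) + (+337.2) + (-372.8) + (+12.5) = -5.2 kcal/mol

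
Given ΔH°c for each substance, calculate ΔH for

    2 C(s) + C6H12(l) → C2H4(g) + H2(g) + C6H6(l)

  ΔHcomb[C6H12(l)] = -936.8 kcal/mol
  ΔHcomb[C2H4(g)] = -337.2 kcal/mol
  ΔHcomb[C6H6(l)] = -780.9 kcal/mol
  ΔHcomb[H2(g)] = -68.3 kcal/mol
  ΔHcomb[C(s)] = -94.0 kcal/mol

ΔH = 61.6 kcal/mol

Using ΔH = Σ nΔHc°(reactants) − Σ nΔHc°(products):
= [2·(-94.0) + 1·(-936.8)] − [1·(-337.2) + 1·(-68.3) + 1·(-780.9)]
= 61.6 kcal/mol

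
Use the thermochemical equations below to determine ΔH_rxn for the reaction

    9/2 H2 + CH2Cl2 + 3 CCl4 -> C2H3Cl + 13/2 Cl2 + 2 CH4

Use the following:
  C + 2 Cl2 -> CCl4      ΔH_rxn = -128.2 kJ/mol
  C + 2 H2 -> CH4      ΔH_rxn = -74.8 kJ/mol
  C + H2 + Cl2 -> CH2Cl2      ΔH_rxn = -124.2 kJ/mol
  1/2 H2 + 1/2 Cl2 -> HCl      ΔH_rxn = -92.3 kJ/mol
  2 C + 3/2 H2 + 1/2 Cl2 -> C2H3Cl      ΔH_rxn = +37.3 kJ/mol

equation 1 reversed and × 3 (reverse to put CCl4 on the reactant side; ×3 to match 3 CCl4 in the target): (-3)·(-128.2) = +384.6 kJ/mol
equation 2 × 2 (scale by 2 for the 2 CH4): (2)·(-74.8) = -149.6 kJ/mol
equation 3 reversed (CH2Cl2 must end up as a reactant): +124.2 kJ/mol
equation 4: not needed (HCl appears nowhere else).
equation 5 as written (C2H3Cl already on the product side): +37.3 kJ/mol
By Hess's law, ΔH_rxn = (+384.6) + (-149.6) + (+124.2) + (+37.3) = 396.5 kJ/mol

ΔH_rxn = 396.5 kJ/mol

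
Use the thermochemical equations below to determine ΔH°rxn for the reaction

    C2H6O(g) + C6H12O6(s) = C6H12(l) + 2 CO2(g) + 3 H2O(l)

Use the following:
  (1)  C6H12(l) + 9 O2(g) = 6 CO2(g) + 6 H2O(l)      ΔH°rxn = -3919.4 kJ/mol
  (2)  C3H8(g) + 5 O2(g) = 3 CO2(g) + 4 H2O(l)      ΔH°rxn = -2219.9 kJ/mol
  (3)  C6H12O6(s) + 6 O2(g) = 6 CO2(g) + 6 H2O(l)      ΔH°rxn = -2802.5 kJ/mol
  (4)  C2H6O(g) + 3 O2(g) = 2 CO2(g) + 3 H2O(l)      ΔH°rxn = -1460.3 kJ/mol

(1) reversed: +3919.4 kJ/mol
(2): not needed.
(3) as written: -2802.5 kJ/mol
(4) as written: -1460.3 kJ/mol
ΔH°rxn = (+3919.4) + (-2802.5) + (-1460.3) = -343.4 kJ/mol

ΔH°rxn = -343.4 kJ/mol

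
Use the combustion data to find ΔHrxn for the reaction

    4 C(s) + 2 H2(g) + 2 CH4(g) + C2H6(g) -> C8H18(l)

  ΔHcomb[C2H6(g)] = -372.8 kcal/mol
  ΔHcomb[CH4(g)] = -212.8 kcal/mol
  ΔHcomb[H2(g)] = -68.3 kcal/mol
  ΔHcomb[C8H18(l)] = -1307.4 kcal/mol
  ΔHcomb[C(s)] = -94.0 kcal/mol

With combustion enthalpies, reactants minus products:
= [4·(-94.0) + 2·(-68.3) + 2·(-212.8) + 1·(-372.8)] − [1·(-1307.4)]
= -3.6 kcal/mol

ΔHrxn = -3.6 kcal/mol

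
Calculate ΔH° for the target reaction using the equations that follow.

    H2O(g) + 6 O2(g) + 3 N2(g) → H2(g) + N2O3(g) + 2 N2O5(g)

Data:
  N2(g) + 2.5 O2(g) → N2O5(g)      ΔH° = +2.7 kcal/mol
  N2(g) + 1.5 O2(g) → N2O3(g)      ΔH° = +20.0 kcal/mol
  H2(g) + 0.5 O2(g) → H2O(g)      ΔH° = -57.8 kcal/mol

ΔH° = 83.2 kcal/mol

equation 1 × 2 (scale by 2 for the 2 N2O5(g)): (2)·(+2.7) = +5.4 kcal/mol
equation 2 as written (N2O3(g) already on the product side): +20.0 kcal/mol
equation 3 reversed (reverse to put H2O(g) on the reactant side): +57.8 kcal/mol
Since enthalpy is a state function, ΔH° = (2)·(+2.7) + (1)·(+20.0) + (-1)·(-57.8) = 83.2 kcal/mol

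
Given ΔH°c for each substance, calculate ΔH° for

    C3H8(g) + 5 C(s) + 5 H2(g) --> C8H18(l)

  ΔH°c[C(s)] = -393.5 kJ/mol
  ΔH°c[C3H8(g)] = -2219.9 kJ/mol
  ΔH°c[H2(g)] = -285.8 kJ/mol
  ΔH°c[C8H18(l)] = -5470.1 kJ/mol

ΔH° = -146.3 kJ/mol

With combustion enthalpies, reactants minus products:
= [1·(-2219.9) + 5·(-393.5) + 5·(-285.8)] − [1·(-5470.1)]
= -146.3 kJ/mol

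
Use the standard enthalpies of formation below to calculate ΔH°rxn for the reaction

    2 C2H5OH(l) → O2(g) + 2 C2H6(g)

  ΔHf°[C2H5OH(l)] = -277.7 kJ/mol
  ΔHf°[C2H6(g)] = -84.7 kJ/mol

ΔH°rxn = 386.0 kJ/mol

ΔH°rxn = Σ nΔHf°(products) − Σ nΔHf°(reactants).
Products: 1·(+0.0) + 2·(-84.7) = -169.4
Reactants: 2·(-277.7) = -555.4
ΔH°rxn = (-169.4) − (-555.4) = 386.0 kJ/mol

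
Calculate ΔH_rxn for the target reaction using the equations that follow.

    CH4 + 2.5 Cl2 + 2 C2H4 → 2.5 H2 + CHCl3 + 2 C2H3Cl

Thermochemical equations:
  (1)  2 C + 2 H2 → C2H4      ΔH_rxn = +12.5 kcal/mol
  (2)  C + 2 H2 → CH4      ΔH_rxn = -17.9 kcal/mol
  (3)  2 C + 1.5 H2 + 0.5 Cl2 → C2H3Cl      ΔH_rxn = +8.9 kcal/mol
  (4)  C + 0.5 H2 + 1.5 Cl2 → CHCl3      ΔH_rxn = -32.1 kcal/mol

(1) reversed and × 2: (-2)·(+12.5) = -25.0 kcal/mol
(2) reversed: +17.9 kcal/mol
(3) × 2: (2)·(+8.9) = +17.8 kcal/mol
(4) as written: -32.1 kcal/mol
ΔH_rxn = (-2)·(+12.5) + (-1)·(-17.9) + (2)·(+8.9) + (1)·(-32.1) = -21.4 kcal/mol

ΔH_rxn = -21.4 kcal/mol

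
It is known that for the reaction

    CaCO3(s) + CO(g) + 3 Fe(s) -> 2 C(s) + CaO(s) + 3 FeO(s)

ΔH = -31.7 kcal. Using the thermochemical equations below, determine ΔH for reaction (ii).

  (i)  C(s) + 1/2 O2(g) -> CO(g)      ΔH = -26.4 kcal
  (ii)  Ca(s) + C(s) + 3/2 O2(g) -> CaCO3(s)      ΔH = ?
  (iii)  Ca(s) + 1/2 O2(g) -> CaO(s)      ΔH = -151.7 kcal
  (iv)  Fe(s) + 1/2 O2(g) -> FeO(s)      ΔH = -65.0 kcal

(i) reversed: +26.4 kcal
(ii) reversed: contributes −x
(iii) as written: -151.7 kcal
(iv) × 3: (3)·(-65.0) = -195.0 kcal
-31.7 = (+26.4) + (-151.7) + (-195.0) − x
x = (-31.7 − (-320.3)) / (-1) = -288.6 kcal

ΔH = -288.6 kcal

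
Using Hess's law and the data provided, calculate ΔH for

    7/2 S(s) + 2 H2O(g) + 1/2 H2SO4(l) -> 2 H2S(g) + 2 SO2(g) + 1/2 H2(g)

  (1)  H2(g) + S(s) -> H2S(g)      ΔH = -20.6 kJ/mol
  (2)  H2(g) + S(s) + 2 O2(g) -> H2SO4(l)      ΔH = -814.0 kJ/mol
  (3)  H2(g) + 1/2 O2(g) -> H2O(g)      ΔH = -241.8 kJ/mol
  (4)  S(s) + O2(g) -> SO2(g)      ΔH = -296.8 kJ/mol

ΔH = 255.8 kJ/mol

(1) × 2 (scale by 2 for the 2 H2S(g)): (2)·(-20.6) = -41.2 kJ/mol
(2) reversed and × 1/2 (H2SO4(l) must end up as a reactant; scale by 1/2 for the 1/2 H2SO4(l)): (-1/2)·(-814.0) = +407.0 kJ/mol
(3) reversed and × 2 (reverse to put H2O(g) on the reactant side; scale by 2 for the 2 H2O(g)): (-2)·(-241.8) = +483.6 kJ/mol
(4) × 2 (scale by 2 for the 2 SO2(g)): (2)·(-296.8) = -593.6 kJ/mol
Combining the equations, ΔH = (2)·(-20.6) + (-1/2)·(-814.0) + (-2)·(-241.8) + (2)·(-296.8) = 255.8 kJ/mol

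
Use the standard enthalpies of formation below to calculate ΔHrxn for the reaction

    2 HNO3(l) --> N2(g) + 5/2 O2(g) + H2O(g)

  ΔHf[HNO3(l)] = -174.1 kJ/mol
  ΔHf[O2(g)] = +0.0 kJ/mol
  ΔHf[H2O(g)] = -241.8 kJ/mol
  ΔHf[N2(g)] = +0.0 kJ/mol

ΔHrxn = 106.4 kJ/mol

Products: 1·(+0.0) + 5/2·(+0.0) + 1·(-241.8) = -241.8
Reactants: 2·(-174.1) = -348.2
ΔHrxn = (-241.8) − (-348.2) = 106.4 kJ/mol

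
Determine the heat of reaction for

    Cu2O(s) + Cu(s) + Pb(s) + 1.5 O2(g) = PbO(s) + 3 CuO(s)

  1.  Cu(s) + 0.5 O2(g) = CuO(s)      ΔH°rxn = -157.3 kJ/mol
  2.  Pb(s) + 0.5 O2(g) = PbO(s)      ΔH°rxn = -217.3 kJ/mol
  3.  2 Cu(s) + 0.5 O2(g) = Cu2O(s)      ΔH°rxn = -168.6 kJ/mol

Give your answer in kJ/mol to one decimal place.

ΔH°rxn = -520.6 kJ/mol

eq. 1 × 3 (×3 to match 3 CuO(s) in the target): (3)·(-157.3) = -471.9 kJ/mol
eq. 2 as written (PbO(s) already on the product side): -217.3 kJ/mol
eq. 3 reversed (Cu2O(s) must end up as a reactant): +168.6 kJ/mol
Since enthalpy is a state function, ΔH°rxn = (-471.9) + (-217.3) + (+168.6) = -520.6 kJ/mol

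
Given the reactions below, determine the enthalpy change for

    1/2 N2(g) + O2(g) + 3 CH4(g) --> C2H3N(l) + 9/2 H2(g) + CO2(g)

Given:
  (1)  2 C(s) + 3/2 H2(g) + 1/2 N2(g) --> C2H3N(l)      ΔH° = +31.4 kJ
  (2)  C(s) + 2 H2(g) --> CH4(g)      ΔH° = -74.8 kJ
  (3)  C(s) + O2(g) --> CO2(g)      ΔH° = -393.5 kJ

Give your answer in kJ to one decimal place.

(1) as written (C2H3N(l) already on the product side): +31.4 kJ
(2) reversed and × 3 (reverse to put CH4(g) on the reactant side; ×3 to match 3 CH4(g) in the target): (-3)·(-74.8) = +224.4 kJ
(3) as written (CO2(g) already on the product side): -393.5 kJ
By Hess's law, ΔH° = (1)·(+31.4) + (-3)·(-74.8) + (1)·(-393.5) = -137.7 kJ

ΔH° = -137.7 kJ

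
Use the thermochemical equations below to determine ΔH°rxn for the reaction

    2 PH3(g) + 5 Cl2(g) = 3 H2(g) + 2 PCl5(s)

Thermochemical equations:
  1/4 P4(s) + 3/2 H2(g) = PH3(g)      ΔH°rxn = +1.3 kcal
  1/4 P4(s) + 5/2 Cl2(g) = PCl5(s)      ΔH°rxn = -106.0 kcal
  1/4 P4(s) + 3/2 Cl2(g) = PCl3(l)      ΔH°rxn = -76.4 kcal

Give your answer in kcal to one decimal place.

ΔH°rxn = -214.6 kcal

equation 1 reversed and × 2 (PH3(g) must end up as a reactant; ×2 to match 2 PH3(g) in the target): (-2)·(+1.3) = -2.6 kcal
equation 2 × 2 (scale by 2 for the 2 PCl5(s)): (2)·(-106.0) = -212.0 kcal
equation 3: not needed (PCl3(l) appears nowhere else).
ΔH°rxn = (-2)·(+1.3) + (2)·(-106.0) = -214.6 kcal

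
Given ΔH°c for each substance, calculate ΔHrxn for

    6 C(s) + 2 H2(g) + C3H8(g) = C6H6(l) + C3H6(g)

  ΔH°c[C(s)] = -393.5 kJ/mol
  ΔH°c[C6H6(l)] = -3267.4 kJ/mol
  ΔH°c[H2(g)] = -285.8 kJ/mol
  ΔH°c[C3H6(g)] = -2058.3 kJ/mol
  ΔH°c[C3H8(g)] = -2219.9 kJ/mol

With combustion enthalpies, reactants minus products:
= [6·(-393.5) + 2·(-285.8) + 1·(-2219.9)] − [1·(-3267.4) + 1·(-2058.3)]
= 173.2 kJ/mol

ΔHrxn = 173.2 kJ/mol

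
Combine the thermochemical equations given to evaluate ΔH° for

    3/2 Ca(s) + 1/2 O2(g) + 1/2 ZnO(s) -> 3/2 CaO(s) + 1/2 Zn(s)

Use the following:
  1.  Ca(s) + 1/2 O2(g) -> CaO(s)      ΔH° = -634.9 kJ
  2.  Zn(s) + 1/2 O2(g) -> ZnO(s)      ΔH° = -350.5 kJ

ΔH° = -777.1 kJ

eq. 1 × 3/2 (×3/2 to match 3/2 CaO(s) in the target): (3/2)·(-634.9) = -952.35 kJ
eq. 2 reversed and × 1/2 (ZnO(s) must end up as a reactant; ×1/2 to match 1/2 ZnO(s) in the target): (-1/2)·(-350.5) = +175.25 kJ
By Hess's law, ΔH° = (-952.35) + (+175.25) = -777.1 kJ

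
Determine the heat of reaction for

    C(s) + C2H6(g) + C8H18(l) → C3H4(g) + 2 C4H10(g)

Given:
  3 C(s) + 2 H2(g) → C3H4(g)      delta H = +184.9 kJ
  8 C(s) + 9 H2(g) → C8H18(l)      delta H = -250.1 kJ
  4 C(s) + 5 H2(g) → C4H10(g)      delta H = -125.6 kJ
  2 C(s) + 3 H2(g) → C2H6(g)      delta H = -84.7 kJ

delta H = 268.5 kJ

equation 1 as written (C3H4(g) already on the product side): +184.9 kJ
equation 2 reversed (C8H18(l) must end up as a reactant): +250.1 kJ
equation 3 × 2 (scale by 2 for the 2 C4H10(g)): (2)·(-125.6) = -251.2 kJ
equation 4 reversed (reverse to put C2H6(g) on the reactant side): +84.7 kJ
By Hess's law, delta H = (+184.9) + (+250.1) + (-251.2) + (+84.7) = 268.5 kJ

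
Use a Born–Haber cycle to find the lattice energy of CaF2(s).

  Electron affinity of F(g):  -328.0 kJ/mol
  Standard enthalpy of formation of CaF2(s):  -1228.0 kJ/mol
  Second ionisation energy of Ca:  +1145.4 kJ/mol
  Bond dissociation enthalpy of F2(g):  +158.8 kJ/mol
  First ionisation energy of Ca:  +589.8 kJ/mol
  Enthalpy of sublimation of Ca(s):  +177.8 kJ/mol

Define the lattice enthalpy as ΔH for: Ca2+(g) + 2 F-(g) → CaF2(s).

ΔHf° = 1·ΔHsub + 1·(ΣIE) + 1·D(F2) + 2·EA + U
-1228.0 = 1·(+177.8) + 1·(+1735.2) + 1·(+158.8) + 2·(-328.0) + U
U = -1228.0 − (+1415.8) = -2643.8 kJ/mol

U = -2643.8 kJ/mol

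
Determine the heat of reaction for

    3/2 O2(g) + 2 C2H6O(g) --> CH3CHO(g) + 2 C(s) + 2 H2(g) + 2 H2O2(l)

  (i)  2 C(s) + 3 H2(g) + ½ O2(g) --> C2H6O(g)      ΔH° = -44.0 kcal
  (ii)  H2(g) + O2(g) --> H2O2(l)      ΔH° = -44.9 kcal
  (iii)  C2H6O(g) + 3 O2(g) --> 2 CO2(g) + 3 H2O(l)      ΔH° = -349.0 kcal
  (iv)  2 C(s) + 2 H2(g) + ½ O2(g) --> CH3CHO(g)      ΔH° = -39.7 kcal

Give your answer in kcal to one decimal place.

ΔH° = -41.5 kcal

(i) reversed and × 2: (-2)·(-44.0) = +88.0 kcal
(ii) × 2: (2)·(-44.9) = -89.8 kcal
(iii): not needed.
(iv) as written: -39.7 kcal
ΔH° = (+88.0) + (-89.8) + (-39.7) = -41.5 kcal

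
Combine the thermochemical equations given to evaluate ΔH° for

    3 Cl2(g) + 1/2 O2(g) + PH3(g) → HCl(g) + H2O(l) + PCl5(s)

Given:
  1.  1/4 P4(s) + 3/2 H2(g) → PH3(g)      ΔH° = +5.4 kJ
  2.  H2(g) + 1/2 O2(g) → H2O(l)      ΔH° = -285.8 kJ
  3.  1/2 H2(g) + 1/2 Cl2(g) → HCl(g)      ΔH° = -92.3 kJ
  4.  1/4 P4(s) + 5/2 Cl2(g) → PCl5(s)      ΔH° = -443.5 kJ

ΔH° = -827.0 kJ

eq. 1 reversed (PH3(g) must end up as a reactant): -5.4 kJ
eq. 2 as written (H2O(l) already on the product side): -285.8 kJ
eq. 3 as written (HCl(g) already on the product side): -92.3 kJ
eq. 4 as written (PCl5(s) already on the product side): -443.5 kJ
ΔH° = (-5.4) + (-285.8) + (-92.3) + (-443.5) = -827.0 kJ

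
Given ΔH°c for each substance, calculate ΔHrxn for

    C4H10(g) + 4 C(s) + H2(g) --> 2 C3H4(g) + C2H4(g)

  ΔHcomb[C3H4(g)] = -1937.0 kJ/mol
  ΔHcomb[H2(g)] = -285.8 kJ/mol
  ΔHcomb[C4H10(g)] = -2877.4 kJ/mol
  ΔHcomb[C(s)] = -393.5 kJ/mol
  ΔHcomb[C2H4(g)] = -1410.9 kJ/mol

ΔHrxn = 547.7 kJ/mol

With combustion enthalpies, reactants minus products:
= [1·(-2877.4) + 4·(-393.5) + 1·(-285.8)] − [2·(-1937.0) + 1·(-1410.9)]
= 547.7 kJ/mol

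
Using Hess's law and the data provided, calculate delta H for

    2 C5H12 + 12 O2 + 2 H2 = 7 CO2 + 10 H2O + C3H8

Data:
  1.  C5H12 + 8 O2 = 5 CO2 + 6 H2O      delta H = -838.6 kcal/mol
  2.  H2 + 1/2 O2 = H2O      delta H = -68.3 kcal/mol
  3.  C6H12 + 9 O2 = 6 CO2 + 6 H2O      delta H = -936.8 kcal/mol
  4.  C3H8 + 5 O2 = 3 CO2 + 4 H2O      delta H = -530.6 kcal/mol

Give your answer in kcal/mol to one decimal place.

delta H = -1283.2 kcal/mol

eq. 1 × 2 (scale by 2 for the 2 C5H12): (2)·(-838.6) = -1677.2 kcal/mol
eq. 2 × 2 (scale by 2 for the 2 H2): (2)·(-68.3) = -136.6 kcal/mol
eq. 3: not needed (C6H12 appears nowhere else).
eq. 4 reversed (C3H8 must end up as a product): +530.6 kcal/mol
Since enthalpy is a state function, delta H = (-1677.2) + (-136.6) + (+530.6) = -1283.2 kcal/mol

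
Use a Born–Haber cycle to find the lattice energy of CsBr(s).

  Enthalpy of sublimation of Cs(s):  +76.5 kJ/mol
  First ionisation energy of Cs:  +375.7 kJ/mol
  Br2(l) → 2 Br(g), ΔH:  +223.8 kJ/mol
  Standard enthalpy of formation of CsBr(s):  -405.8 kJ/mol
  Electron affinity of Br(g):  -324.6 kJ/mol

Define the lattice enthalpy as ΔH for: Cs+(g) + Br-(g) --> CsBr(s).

ΔHf° = 1·ΔHsub + 1·(ΣIE) + 1/2·D(Br2) + 1·EA + U
-405.8 = 1·(+76.5) + 1·(+375.7) + 1/2·(+223.8) + 1·(-324.6) + U
U = -405.8 − (+239.5) = -645.3 kJ/mol

U = -645.3 kJ/mol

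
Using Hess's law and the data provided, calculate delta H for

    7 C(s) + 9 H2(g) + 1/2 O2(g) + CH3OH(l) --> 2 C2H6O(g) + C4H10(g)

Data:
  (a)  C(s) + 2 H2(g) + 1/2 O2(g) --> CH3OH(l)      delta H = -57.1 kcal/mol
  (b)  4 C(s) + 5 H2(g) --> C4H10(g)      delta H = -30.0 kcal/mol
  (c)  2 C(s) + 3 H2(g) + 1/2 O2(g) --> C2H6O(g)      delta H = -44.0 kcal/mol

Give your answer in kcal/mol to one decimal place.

(a) reversed (CH3OH(l) must end up as a reactant): +57.1 kcal/mol
(b) as written (C4H10(g) already on the product side): -30.0 kcal/mol
(c) × 2 (scale by 2 for the 2 C2H6O(g)): (2)·(-44.0) = -88.0 kcal/mol
Combining the equations, delta H = (+57.1) + (-30.0) + (-88.0) = -60.9 kcal/mol

delta H = -60.9 kcal/mol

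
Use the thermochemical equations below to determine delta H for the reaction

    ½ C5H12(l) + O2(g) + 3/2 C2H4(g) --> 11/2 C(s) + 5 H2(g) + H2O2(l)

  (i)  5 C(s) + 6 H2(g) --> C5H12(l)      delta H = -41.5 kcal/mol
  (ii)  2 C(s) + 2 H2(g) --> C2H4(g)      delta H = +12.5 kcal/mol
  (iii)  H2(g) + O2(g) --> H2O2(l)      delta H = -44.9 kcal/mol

delta H = -42.9 kcal/mol

(i) reversed and × 1/2 (C5H12(l) must end up as a reactant; scale by 1/2 for the 1/2 C5H12(l)): (-1/2)·(-41.5) = +20.75 kcal/mol
(ii) reversed and × 3/2 (C2H4(g) must end up as a reactant; scale by 3/2 for the 3/2 C2H4(g)): (-3/2)·(+12.5) = -18.75 kcal/mol
(iii) as written (H2O2(l) already on the product side): -44.9 kcal/mol
By Hess's law, delta H = (-1/2)·(-41.5) + (-3/2)·(+12.5) + (1)·(-44.9) = -42.9 kcal/mol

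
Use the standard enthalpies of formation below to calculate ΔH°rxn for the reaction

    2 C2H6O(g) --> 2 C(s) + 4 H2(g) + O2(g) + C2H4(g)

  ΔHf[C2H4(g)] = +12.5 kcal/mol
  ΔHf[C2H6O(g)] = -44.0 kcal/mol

Products: 2·(+0.0) + 4·(+0.0) + 1·(+0.0) + 1·(+12.5) = +12.5
Reactants: 2·(-44.0) = -88.0
ΔH°rxn = (+12.5) − (-88.0) = 100.5 kcal/mol

ΔH°rxn = 100.5 kcal/mol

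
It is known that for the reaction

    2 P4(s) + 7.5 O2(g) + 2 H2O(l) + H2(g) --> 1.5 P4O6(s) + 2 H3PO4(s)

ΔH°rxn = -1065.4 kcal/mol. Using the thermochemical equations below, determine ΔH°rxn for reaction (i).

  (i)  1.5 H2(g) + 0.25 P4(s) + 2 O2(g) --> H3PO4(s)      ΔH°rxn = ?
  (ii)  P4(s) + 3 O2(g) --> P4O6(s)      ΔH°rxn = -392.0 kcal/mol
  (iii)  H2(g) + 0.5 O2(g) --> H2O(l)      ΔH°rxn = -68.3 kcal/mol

(i) × 2 (scale by 2 for the 2 H3PO4(s)): contributes 2·x
(ii) × 3/2 (scale by 3/2 for the 3/2 P4O6(s)): (3/2)·(-392.0) = -588.0 kcal/mol
(iii) reversed and × 2 (H2O(l) must end up as a reactant; ×2 to match 2 H2O(l) in the target): (-2)·(-68.3) = +136.6 kcal/mol
-1065.4 = (-588.0) + (+136.6) + 2·x
x = (-1065.4 − (-451.4)) / (2) = -307.0 kcal/mol

ΔH°rxn = -307.0 kcal/mol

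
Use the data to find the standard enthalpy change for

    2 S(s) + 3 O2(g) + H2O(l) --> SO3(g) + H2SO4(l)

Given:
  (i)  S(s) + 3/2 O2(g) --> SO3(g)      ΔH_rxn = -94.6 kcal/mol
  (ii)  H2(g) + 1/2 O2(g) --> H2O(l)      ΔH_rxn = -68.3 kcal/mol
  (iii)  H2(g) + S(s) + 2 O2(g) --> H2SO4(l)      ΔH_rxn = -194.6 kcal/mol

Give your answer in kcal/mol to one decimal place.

(i) as written: -94.6 kcal/mol
(ii) reversed: +68.3 kcal/mol
(iii) as written: -194.6 kcal/mol
Summing the manipulated equations, ΔH_rxn = (1)·(-94.6) + (-1)·(-68.3) + (1)·(-194.6) = -220.9 kcal/mol

ΔH_rxn = -220.9 kcal/mol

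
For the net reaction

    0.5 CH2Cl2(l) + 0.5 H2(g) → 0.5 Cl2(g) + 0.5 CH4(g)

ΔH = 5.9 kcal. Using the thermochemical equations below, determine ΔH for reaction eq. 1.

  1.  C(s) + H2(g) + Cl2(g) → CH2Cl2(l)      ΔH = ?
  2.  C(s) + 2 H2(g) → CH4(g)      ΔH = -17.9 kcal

ΔH = -29.7 kcal

eq. 1 reversed and × 1/2: contributes −1/2·x
eq. 2 × 1/2: (1/2)·(-17.9) = -8.95 kcal
+5.9 = (-8.95) − 1/2·x
x = (+5.9 − (-8.95)) / (-1/2) = -29.7 kcal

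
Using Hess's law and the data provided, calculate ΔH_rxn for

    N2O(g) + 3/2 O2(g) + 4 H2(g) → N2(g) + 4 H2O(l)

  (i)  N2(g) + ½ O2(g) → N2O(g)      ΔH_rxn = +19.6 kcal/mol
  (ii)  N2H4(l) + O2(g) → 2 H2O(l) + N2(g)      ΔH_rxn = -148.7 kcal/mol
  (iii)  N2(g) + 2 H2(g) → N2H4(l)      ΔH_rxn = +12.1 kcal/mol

(i) reversed: -19.6 kcal/mol
(ii) × 2: (2)·(-148.7) = -297.4 kcal/mol
(iii) × 2: (2)·(+12.1) = +24.2 kcal/mol
Since enthalpy is a state function, ΔH_rxn = (-19.6) + (-297.4) + (+24.2) = -292.8 kcal/mol

ΔH_rxn = -292.8 kcal/mol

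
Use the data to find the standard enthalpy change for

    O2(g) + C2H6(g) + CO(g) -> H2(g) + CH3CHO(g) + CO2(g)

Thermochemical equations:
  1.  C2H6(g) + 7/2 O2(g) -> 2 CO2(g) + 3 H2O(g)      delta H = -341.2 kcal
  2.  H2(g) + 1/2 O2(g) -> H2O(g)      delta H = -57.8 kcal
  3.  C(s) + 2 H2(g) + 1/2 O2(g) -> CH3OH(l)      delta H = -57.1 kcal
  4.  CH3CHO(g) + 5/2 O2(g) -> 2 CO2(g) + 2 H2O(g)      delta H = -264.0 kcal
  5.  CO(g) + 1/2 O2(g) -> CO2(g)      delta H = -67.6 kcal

delta H = -87.0 kcal

eq. 1 as written: -341.2 kcal
eq. 2 reversed: +57.8 kcal
eq. 3: not needed.
eq. 4 reversed: +264.0 kcal
eq. 5 as written: -67.6 kcal
Since enthalpy is a state function, delta H = (-341.2) + (+57.8) + (+264.0) + (-67.6) = -87.0 kcal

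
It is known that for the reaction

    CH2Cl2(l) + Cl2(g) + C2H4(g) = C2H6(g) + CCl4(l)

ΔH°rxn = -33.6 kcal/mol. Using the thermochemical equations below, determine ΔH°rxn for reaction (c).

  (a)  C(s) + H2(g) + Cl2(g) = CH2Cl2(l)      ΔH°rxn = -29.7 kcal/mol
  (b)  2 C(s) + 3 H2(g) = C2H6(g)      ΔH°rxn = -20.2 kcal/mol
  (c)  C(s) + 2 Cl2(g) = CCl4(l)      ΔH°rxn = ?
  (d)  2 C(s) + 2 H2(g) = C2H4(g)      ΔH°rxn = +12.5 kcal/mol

(a) reversed (reverse to put CH2Cl2(l) on the reactant side): +29.7 kcal/mol
(b) as written (C2H6(g) already on the product side): -20.2 kcal/mol
(c) as written (CCl4(l) already on the product side): contributes x
(d) reversed (C2H4(g) must end up as a reactant): -12.5 kcal/mol
-33.6 = (+29.7) + (-20.2) + (-12.5) + x
x = (-33.6 − (-3.0)) / (1) = -30.6 kcal/mol

ΔH°rxn = -30.6 kcal/mol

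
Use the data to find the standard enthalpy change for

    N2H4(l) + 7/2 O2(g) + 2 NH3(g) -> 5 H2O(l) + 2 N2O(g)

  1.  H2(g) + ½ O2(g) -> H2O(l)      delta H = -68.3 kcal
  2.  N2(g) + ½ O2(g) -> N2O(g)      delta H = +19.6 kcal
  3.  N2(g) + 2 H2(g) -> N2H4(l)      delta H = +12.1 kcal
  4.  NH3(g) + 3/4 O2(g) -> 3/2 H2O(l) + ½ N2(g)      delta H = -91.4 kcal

eq. 1 × 2: (2)·(-68.3) = -136.6 kcal
eq. 2 × 2: (2)·(+19.6) = +39.2 kcal
eq. 3 reversed: -12.1 kcal
eq. 4 × 2: (2)·(-91.4) = -182.8 kcal
Combining the equations, delta H = (-136.6) + (+39.2) + (-12.1) + (-182.8) = -292.3 kcal

delta H = -292.3 kcal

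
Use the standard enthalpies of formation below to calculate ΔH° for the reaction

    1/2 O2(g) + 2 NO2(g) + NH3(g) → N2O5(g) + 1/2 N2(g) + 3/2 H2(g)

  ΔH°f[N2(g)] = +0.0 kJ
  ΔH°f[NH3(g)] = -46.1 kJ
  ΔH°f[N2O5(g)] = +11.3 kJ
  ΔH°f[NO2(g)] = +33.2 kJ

ΔH°rxn = Σ nΔHf°(products) − Σ nΔHf°(reactants).
Products: 1·(+11.3) + 1/2·(+0.0) + 3/2·(+0.0) = +11.3
Reactants: 1/2·(+0.0) + 2·(+33.2) + 1·(-46.1) = +20.3
ΔH° = (+11.3) − (+20.3) = -9.0 kJ

ΔH° = -9.0 kJ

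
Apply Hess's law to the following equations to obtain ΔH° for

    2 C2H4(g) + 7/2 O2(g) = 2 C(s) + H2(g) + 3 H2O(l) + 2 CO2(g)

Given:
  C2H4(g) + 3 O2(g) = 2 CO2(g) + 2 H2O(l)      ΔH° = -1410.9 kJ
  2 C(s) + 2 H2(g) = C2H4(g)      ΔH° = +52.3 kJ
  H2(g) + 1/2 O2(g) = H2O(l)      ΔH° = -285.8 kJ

ΔH° = -1749.0 kJ

equation 1 as written (CO2(g) already on the product side): -1410.9 kJ
equation 2 reversed (C(s) must end up as a product): -52.3 kJ
equation 3 as written: -285.8 kJ
By Hess's law, ΔH° = (-1410.9) + (-52.3) + (-285.8) = -1749.0 kJ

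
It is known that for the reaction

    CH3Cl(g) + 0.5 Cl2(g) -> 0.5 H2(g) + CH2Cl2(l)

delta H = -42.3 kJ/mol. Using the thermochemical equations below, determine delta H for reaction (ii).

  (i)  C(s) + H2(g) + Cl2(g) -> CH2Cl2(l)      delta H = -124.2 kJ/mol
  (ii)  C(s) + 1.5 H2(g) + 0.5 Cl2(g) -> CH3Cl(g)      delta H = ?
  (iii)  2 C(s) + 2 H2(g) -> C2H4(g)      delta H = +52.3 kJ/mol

delta H = -81.9 kJ/mol

(i) as written: -124.2 kJ/mol
(ii) reversed: contributes −x
(iii): not needed.
-42.3 = (-124.2) − x
x = (-42.3 − (-124.2)) / (-1) = -81.9 kJ/mol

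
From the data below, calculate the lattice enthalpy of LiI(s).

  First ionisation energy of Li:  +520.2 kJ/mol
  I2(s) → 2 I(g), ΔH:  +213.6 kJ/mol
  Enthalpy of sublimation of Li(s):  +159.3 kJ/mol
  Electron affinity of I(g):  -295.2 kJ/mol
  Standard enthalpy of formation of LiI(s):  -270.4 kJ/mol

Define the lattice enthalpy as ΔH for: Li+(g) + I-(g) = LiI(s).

U = -761.5 kJ/mol

ΔHf° = 1·ΔHsub + 1·(ΣIE) + 1/2·D(I2) + 1·EA + U
-270.4 = 1·(+159.3) + 1·(+520.2) + 1/2·(+213.6) + 1·(-295.2) + U
U = -270.4 − (+491.1) = -761.5 kJ/mol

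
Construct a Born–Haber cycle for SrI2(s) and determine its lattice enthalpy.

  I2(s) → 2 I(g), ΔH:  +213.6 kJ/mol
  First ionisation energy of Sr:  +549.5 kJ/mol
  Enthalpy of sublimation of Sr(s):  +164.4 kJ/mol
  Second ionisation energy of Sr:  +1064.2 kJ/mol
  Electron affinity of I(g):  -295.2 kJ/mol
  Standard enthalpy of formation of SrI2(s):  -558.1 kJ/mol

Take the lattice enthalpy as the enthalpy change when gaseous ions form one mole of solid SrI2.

ΔHf° = 1·ΔHsub + 1·(ΣIE) + 1·D(I2) + 2·EA + U
-558.1 = 1·(+164.4) + 1·(+1613.7) + 1·(+213.6) + 2·(-295.2) + U
U = -558.1 − (+1401.3) = -1959.4 kJ/mol

U = -1959.4 kJ/mol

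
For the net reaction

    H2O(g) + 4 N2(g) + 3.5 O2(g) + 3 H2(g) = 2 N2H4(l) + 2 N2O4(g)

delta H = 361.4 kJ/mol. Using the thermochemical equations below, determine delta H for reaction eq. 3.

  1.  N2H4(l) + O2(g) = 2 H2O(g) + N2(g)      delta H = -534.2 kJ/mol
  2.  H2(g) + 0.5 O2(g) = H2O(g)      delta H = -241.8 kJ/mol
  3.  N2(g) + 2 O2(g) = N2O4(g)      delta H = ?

eq. 1 reversed and × 2: (-2)·(-534.2) = +1068.4 kJ/mol
eq. 2 × 3: (3)·(-241.8) = -725.4 kJ/mol
eq. 3 × 2: contributes 2·x
+361.4 = (+1068.4) + (-725.4) + 2·x
x = (+361.4 − (+343.0)) / (2) = 9.2 kJ/mol

delta H = 9.2 kJ/mol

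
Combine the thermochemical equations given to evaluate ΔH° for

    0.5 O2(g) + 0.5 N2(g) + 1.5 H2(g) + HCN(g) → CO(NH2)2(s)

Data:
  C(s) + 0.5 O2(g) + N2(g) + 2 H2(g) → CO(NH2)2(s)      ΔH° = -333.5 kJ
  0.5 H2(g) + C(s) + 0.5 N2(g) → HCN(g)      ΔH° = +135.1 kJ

ΔH° = -468.6 kJ

equation 1 as written: -333.5 kJ
equation 2 reversed: -135.1 kJ
By Hess's law, ΔH° = (-333.5) + (-135.1) = -468.6 kJ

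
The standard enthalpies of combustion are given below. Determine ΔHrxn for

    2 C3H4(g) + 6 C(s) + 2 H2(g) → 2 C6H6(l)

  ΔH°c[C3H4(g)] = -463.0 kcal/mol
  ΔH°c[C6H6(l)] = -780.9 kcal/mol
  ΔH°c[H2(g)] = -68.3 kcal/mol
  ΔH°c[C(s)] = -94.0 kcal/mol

ΔHrxn = -64.8 kcal/mol

Using ΔH = Σ nΔHc°(reactants) − Σ nΔHc°(products):
= [2·(-463.0) + 6·(-94.0) + 2·(-68.3)] − [2·(-780.9)]
= -64.8 kcal/mol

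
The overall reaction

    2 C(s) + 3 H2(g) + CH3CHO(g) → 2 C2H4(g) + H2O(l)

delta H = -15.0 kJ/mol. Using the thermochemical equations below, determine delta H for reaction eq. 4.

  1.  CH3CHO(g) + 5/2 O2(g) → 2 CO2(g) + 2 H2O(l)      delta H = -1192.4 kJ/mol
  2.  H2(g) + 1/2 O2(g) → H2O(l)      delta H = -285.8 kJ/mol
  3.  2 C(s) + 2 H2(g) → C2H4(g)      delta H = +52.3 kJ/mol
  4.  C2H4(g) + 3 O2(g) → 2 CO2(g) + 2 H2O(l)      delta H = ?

eq. 1 as written (CH3CHO(g) already on the reactant side): -1192.4 kJ/mol
eq. 2 as written: -285.8 kJ/mol
eq. 3 as written (C(s) already on the reactant side): +52.3 kJ/mol
eq. 4 reversed: contributes −x
-15.0 = (-1192.4) + (-285.8) + (+52.3) − x
x = (-15.0 − (-1425.9)) / (-1) = -1410.9 kJ/mol

delta H = -1410.9 kJ/mol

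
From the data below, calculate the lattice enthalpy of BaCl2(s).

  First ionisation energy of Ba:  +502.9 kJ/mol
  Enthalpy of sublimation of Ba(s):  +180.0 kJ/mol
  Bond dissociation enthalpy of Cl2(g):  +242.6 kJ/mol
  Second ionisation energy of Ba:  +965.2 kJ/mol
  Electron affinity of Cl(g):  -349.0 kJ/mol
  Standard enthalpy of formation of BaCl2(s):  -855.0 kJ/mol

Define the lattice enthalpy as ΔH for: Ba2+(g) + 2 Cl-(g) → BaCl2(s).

ΔHf° = 1·ΔHsub + 1·(ΣIE) + 1·D(Cl2) + 2·EA + U
-855.0 = 1·(+180.0) + 1·(+1468.1) + 1·(+242.6) + 2·(-349.0) + U
U = -855.0 − (+1192.7) = -2047.7 kJ/mol

U = -2047.7 kJ/mol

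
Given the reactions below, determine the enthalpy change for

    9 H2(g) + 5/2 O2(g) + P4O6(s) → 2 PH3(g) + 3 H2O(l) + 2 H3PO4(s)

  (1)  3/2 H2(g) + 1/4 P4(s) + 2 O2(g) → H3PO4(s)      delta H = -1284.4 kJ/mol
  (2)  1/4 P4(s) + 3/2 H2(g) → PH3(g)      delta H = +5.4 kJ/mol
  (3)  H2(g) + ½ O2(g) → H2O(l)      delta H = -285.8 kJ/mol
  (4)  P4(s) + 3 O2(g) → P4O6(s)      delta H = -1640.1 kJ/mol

delta H = -1775.3 kJ/mol

(1) × 2 (×2 to match 2 H3PO4(s) in the target): (2)·(-1284.4) = -2568.8 kJ/mol
(2) × 2 (×2 to match 2 PH3(g) in the target): (2)·(+5.4) = +10.8 kJ/mol
(3) × 3 (×3 to match 3 H2O(l) in the target): (3)·(-285.8) = -857.4 kJ/mol
(4) reversed (reverse to put P4O6(s) on the reactant side): +1640.1 kJ/mol
By Hess's law, delta H = (2)·(-1284.4) + (2)·(+5.4) + (3)·(-285.8) + (-1)·(-1640.1) = -1775.3 kJ/mol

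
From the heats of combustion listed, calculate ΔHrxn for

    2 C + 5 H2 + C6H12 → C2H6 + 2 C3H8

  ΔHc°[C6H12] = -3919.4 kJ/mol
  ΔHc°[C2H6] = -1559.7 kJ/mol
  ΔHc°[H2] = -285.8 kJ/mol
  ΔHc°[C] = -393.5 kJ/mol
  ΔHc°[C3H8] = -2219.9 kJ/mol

With combustion enthalpies, reactants minus products:
= [2·(-393.5) + 5·(-285.8) + 1·(-3919.4)] − [1·(-1559.7) + 2·(-2219.9)]
= -135.9 kJ/mol

ΔHrxn = -135.9 kJ/mol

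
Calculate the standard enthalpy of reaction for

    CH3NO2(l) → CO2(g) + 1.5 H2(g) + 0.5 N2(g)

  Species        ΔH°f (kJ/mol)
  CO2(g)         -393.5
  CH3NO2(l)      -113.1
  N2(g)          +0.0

ΔHrxn = -280.4 kJ/mol

Products: 1·(-393.5) + 3/2·(+0.0) + 1/2·(+0.0) = -393.5
Reactants: 1·(-113.1) = -113.1
ΔHrxn = (-393.5) − (-113.1) = -280.4 kJ/mol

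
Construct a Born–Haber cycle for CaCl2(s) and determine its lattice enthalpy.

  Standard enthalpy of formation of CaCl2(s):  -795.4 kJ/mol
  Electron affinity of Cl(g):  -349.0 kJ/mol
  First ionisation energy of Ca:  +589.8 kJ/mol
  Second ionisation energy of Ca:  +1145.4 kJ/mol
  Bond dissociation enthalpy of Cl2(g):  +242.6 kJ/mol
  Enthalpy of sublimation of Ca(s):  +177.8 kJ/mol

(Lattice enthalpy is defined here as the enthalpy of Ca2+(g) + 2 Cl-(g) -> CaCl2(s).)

ΔHf° = 1·ΔHsub + 1·(ΣIE) + 1·D(Cl2) + 2·EA + U
-795.4 = 1·(+177.8) + 1·(+1735.2) + 1·(+242.6) + 2·(-349.0) + U
U = -795.4 − (+1457.6) = -2253.0 kJ/mol

U = -2253.0 kJ/mol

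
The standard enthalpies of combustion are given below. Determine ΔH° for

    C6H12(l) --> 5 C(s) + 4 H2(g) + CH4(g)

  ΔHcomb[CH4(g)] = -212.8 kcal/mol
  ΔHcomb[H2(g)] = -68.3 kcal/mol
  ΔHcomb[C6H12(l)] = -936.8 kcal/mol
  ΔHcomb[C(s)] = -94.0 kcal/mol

With combustion enthalpies, reactants minus products:
= [1·(-936.8)] − [5·(-94.0) + 4·(-68.3) + 1·(-212.8)]
= 19.2 kcal/mol

ΔH° = 19.2 kcal/mol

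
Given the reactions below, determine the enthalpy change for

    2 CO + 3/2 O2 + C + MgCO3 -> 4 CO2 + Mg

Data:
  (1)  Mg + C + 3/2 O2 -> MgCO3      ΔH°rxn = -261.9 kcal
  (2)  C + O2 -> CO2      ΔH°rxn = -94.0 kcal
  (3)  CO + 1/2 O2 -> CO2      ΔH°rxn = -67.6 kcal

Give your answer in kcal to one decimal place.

(1) reversed: +261.9 kcal
(2) × 2: (2)·(-94.0) = -188.0 kcal
(3) × 2: (2)·(-67.6) = -135.2 kcal
ΔH°rxn = (-1)·(-261.9) + (2)·(-94.0) + (2)·(-67.6) = -61.3 kcal

ΔH°rxn = -61.3 kcal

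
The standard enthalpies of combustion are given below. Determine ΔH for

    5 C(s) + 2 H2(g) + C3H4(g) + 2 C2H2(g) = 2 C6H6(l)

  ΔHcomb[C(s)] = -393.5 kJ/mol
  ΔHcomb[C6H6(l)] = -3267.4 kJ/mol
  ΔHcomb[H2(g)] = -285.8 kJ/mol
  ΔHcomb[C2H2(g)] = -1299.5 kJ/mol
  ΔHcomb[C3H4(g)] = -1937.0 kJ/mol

ΔH = -540.3 kJ/mol

With combustion enthalpies, reactants minus products:
= [5·(-393.5) + 2·(-285.8) + 1·(-1937.0) + 2·(-1299.5)] − [2·(-3267.4)]
= -540.3 kJ/mol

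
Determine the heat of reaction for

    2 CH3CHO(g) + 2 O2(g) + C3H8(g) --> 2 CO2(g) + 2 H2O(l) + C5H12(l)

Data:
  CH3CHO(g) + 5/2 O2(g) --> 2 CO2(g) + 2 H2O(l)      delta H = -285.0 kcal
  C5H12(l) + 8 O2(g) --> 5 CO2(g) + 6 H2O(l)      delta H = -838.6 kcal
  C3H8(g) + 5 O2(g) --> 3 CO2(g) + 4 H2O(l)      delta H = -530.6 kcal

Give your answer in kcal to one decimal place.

equation 1 × 2: (2)·(-285.0) = -570.0 kcal
equation 2 reversed: +838.6 kcal
equation 3 as written: -530.6 kcal
Since enthalpy is a state function, delta H = (-570.0) + (+838.6) + (-530.6) = -262.0 kcal

delta H = -262.0 kcal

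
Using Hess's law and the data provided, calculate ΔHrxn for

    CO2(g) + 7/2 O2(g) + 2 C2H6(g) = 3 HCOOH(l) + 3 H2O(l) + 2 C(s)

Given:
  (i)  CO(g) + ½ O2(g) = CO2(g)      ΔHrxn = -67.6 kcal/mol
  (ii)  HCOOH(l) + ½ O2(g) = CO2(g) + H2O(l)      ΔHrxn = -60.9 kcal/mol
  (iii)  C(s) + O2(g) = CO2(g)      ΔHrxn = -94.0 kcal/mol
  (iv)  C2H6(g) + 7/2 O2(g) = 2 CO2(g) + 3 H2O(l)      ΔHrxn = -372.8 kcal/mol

ΔHrxn = -374.9 kcal/mol

(i): not needed (CO(g) appears nowhere else).
(ii) reversed and × 3 (reverse to put HCOOH(l) on the product side; ×3 to match 3 HCOOH(l) in the target): (-3)·(-60.9) = +182.7 kcal/mol
(iii) reversed and × 2 (reverse to put C(s) on the product side; scale by 2 for the 2 C(s)): (-2)·(-94.0) = +188.0 kcal/mol
(iv) × 2 (×2 to match 2 C2H6(g) in the target): (2)·(-372.8) = -745.6 kcal/mol
Since enthalpy is a state function, ΔHrxn = (+182.7) + (+188.0) + (-745.6) = -374.9 kcal/mol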